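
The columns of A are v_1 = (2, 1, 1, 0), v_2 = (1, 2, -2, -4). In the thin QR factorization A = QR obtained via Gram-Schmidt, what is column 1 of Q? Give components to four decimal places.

v_1 = (2, 1, 1, 0); ‖v_1‖ = 2.4495, so q_1 = (0.8165, 0.4082, 0.4082, 0.0000).

q_1 = (0.8165, 0.4082, 0.4082, 0.0000)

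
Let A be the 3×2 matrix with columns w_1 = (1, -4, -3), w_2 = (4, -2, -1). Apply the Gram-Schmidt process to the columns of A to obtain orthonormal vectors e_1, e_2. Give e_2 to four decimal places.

e_1 = w_1/‖w_1‖ = (1, -4, -3)/5.0990 = (0.1961, -0.7845, -0.5883).
r_{12} = e_1·w_2 = 2.9417.
u_2 = w_2 − 2.9417·e_1 = (3.4231, 0.3077, 0.7308).
‖u_2‖ = 3.5137, so e_2 = (0.9742, 0.0876, 0.2080).

e_2 = (0.9742, 0.0876, 0.2080)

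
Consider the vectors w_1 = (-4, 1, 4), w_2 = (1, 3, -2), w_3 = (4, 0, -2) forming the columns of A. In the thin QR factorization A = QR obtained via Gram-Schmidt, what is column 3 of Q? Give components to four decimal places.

w_1 = (-4, 1, 4); ‖w_1‖ = 5.7446, so q_1 = (-0.6963, 0.1741, 0.6963).
q_1·w_2 = (-0.6963)·1 + 0.1741·3 + 0.6963·(-2) = -1.5667.
u_2 = w_2 + 1.5667·q_1 = (-0.0909, 3.2727, -0.9091).
‖u_2‖ = 3.3979, so q_2 = (-0.0268, 0.9632, -0.2675).
q_1·w_3 = (-0.6963)·4 + 0.1741·0 + 0.6963·(-2) = -4.1779; q_2·w_3 = (-0.0268)·4 + 0.9632·0 + (-0.2675)·(-2) = 0.4281.
u_3 = w_3 + 4.1779·q_1 − 0.4281·q_2 = (1.1024, 0.3150, 1.0236).
‖u_3‖ = 1.5369, so q_3 = (0.7172, 0.2049, 0.6660).

q_3 = (0.7172, 0.2049, 0.6660)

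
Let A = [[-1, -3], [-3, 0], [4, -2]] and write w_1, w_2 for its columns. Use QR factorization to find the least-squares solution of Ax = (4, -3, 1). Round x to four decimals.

e_1 = w_1/‖w_1‖ = (-1, -3, 4)/5.0990 = (-0.1961, -0.5883, 0.7845).
r_{12} = e_1·w_2 = -0.9806.
u_2 = w_2 + 0.9806·e_1 = (-3.1923, -0.5769, -1.2308).
‖u_2‖ = 3.4696, so e_2 = (-0.9201, -0.1663, -0.3547).
Qᵀb = (1.7650, -3.5362).
Back-substitute: x_2 = -3.5362/3.4696 = -1.0192.
x_1 = (1.7650 + 0.9806·(-1.0192))/5.0990 = 0.1502.

x = (0.1502, -1.0192)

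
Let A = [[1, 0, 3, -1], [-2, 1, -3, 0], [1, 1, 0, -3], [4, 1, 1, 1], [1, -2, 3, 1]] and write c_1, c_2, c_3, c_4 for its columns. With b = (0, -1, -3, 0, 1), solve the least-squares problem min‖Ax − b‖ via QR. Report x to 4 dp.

x = (-0.3785, 0.2559, 0.4711, 0.9109)

e_1 = c_1/‖c_1‖ = (1, -2, 1, 4, 1)/4.7958 = (0.2085, -0.4170, 0.2085, 0.8341, 0.2085).
r_{12} = e_1·c_2 = 0.2085.
u_2 = c_2 − 0.2085·e_1 = (-0.0435, 1.0870, 0.9565, 0.8261, -2.0435).
‖u_2‖ = 2.6375, so e_2 = (-0.0165, 0.4121, 0.3627, 0.3132, -0.7748).
r_{13} = e_1·c_3 = 3.3362; r_{23} = e_2·c_3 = -3.2969.
u_3 = c_3 − 3.3362·e_1 + 3.2969·e_2 = (2.2500, -0.2500, 0.5000, -0.7500, -0.2500).
‖u_3‖ = 2.4495, so e_3 = (0.9186, -0.1021, 0.2041, -0.3062, -0.1021).
r_{14} = e_1·c_4 = 0.2085; r_{24} = e_2·c_4 = -1.5331; r_{34} = e_3·c_4 = -1.9392.
u_4 = c_4 − 0.2085·e_1 + 1.5331·e_2 + 1.9392·e_3 = (0.7125, 0.5208, -2.0917, 0.7125, -0.4292).
‖u_4‖ = 2.4178, so e_4 = (0.2947, 0.2154, -0.8651, 0.2947, -0.1775).
Qᵀb = (0.0000, -2.2749, -0.6124, 2.2024).
Back-substitute: x_4 = 2.2024/2.4178 = 0.9109.
x_3 = (-0.6124 + 1.9392·0.9109)/2.4495 = 0.4711.
x_2 = (-2.2749 + 3.2969·0.4711 + 1.5331·0.9109)/2.6375 = 0.2559.
x_1 = (0.0000 − 0.2085·0.2559 − 3.3362·0.4711 − 0.2085·0.9109)/4.7958 = -0.3785.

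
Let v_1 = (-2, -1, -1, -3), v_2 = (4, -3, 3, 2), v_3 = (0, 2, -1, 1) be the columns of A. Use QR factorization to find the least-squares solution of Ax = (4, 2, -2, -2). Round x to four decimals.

x = (5.4872, 3.5897, 8.5128)

e_1 = v_1/‖v_1‖ = (-2, -1, -1, -3)/3.8730 = (-0.5164, -0.2582, -0.2582, -0.7746).
r_{12} = e_1·v_2 = -3.6148.
u_2 = v_2 + 3.6148·e_1 = (2.1333, -3.9333, 2.0667, -0.8000).
‖u_2‖ = 4.9933, so e_2 = (0.4272, -0.7877, 0.4139, -0.1602).
r_{13} = e_1·v_3 = -1.0328; r_{23} = e_2·v_3 = -2.1495.
u_3 = v_3 + 1.0328·e_1 + 2.1495·e_2 = (0.3850, 0.0401, -0.3770, -0.1444).
‖u_3‖ = 0.5593, so e_3 = (0.6884, 0.0717, -0.6740, -0.2581).
Qᵀb = (-0.5164, -0.3738, 4.7614).
Back-substitute: x_3 = 4.7614/0.5593 = 8.5128.
x_2 = (-0.3738 + 2.1495·8.5128)/4.9933 = 3.5897.
x_1 = (-0.5164 + 3.6148·3.5897 + 1.0328·8.5128)/3.8730 = 5.4872.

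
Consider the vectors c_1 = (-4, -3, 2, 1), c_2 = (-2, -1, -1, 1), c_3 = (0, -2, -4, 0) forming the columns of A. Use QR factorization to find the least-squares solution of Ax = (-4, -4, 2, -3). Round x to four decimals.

c_1 = (-4, -3, 2, 1); ‖c_1‖ = 5.4772, so e_1 = (-0.7303, -0.5477, 0.3651, 0.1826).
e_1·c_2 = (-0.7303)·(-2) + (-0.5477)·(-1) + 0.3651·(-1) + 0.1826·1 = 1.8257.
u_2 = c_2 − 1.8257·e_1 = (-0.6667, 0.0000, -1.6667, 0.6667).
‖u_2‖ = 1.9149, so e_2 = (-0.3482, 0.0000, -0.8704, 0.3482).
e_1·c_3 = (-0.7303)·0 + (-0.5477)·(-2) + 0.3651·(-4) + 0.1826·0 = -0.3651; e_2·c_3 = (-0.3482)·0 + (0.0000)·(-2) + (-0.8704)·(-4) + 0.3482·0 = 3.4816.
u_3 = c_3 + 0.3651·e_1 − 3.4816·e_2 = (0.9455, -2.2000, -0.8364, -1.1455).
‖u_3‖ = 2.7831, so e_3 = (0.3397, -0.7905, -0.3005, -0.4116).
Qᵀb = (5.2947, -1.3926, 2.4368).
Back-substitute: x_3 = 2.4368/2.7831 = 0.8756.
x_2 = (-1.3926 − 3.4816·0.8756)/1.9149 = -2.3192.
x_1 = (5.2947 − 1.8257·(-2.3192) + 0.3651·0.8756)/5.4772 = 1.7981.

x = (1.7981, -2.3192, 0.8756)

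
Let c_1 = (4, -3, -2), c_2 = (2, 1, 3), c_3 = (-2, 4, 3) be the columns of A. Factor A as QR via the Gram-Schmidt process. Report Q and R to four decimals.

c_1 = (4, -3, -2); ‖c_1‖ = 5.3852, so e_1 = (0.7428, -0.5571, -0.3714).
e_1·c_2 = 0.7428·2 + (-0.5571)·1 + (-0.3714)·3 = -0.1857.
u_2 = c_2 + 0.1857·e_1 = (2.1379, 0.8966, 2.9310).
‖u_2‖ = 3.7370, so e_2 = (0.5721, 0.2399, 0.7843).
e_1·c_3 = 0.7428·(-2) + (-0.5571)·4 + (-0.3714)·3 = -4.8281; e_2·c_3 = 0.5721·(-2) + 0.2399·4 + 0.7843·3 = 2.1684.
u_3 = c_3 + 4.8281·e_1 − 2.1684·e_2 = (0.3457, 0.7901, -0.4938).
‖u_3‖ = 0.9938, so e_3 = (0.3478, 0.7950, -0.4969).

Q = [[0.7428, 0.5721, 0.3478], [-0.5571, 0.2399, 0.7950], [-0.3714, 0.7843, -0.4969]], R = [[5.3852, -0.1857, -4.8281], [0.0000, 3.7370, 2.1684], [0.0000, 0.0000, 0.9938]]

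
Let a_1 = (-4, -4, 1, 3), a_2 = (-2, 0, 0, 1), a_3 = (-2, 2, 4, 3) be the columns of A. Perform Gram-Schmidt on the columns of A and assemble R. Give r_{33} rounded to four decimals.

r_{33} = 4.7829

e_1 = a_1/‖a_1‖ = (-4, -4, 1, 3)/6.4807 = (-0.6172, -0.6172, 0.1543, 0.4629).
r_{12} = e_1·a_2 = 1.6973.
u_2 = a_2 − 1.6973·e_1 = (-0.9524, 1.0476, -0.2619, 0.2143).
‖u_2‖ = 1.4557, so e_2 = (-0.6542, 0.7197, -0.1799, 0.1472).
r_{13} = e_1·a_3 = 2.0059; r_{23} = e_2·a_3 = 2.4698.
u_3 = a_3 − 2.0059·e_1 − 2.4698·e_2 = (0.8539, 1.4607, 4.1348, 1.7079).
r_{33} = ‖u_3‖ = 4.7829.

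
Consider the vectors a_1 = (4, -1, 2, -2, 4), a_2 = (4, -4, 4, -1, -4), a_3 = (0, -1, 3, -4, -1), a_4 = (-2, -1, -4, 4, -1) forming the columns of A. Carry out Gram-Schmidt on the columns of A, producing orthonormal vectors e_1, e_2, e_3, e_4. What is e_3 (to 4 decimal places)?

a_1 = (4, -1, 2, -2, 4); ‖a_1‖ = 6.4031, so e_1 = (0.6247, -0.1562, 0.3123, -0.3123, 0.6247).
e_1·a_2 = 0.6247·4 + (-0.1562)·(-4) + 0.3123·4 + (-0.3123)·(-1) + 0.6247·(-4) = 2.1864.
u_2 = a_2 − 2.1864·e_1 = (2.6341, -3.6585, 3.3171, -0.3171, -5.3659).
‖u_2‖ = 7.7601, so e_2 = (0.3394, -0.4715, 0.4275, -0.0409, -0.6915).
e_1·a_3 = 0.6247·0 + (-0.1562)·(-1) + 0.3123·3 + (-0.3123)·(-4) + 0.6247·(-1) = 1.7179; e_2·a_3 = 0.3394·0 + (-0.4715)·(-1) + 0.4275·3 + (-0.0409)·(-4) + (-0.6915)·(-1) = 2.6087.
u_3 = a_3 − 1.7179·e_1 − 2.6087·e_2 = (-1.9587, 0.4982, 1.3483, -3.3568, -0.2693).
‖u_3‖ = 4.1525, so e_3 = (-0.4717, 0.1200, 0.3247, -0.8084, -0.0649).

e_3 = (-0.4717, 0.1200, 0.3247, -0.8084, -0.0649)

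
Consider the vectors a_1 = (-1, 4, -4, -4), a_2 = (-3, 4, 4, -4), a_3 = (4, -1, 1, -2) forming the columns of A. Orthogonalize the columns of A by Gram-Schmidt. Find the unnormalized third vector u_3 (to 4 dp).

a_1 = (-1, 4, -4, -4); ‖a_1‖ = 7.0000, so q_1 = (-0.1429, 0.5714, -0.5714, -0.5714).
q_1·a_2 = (-0.1429)·(-3) + 0.5714·4 + (-0.5714)·4 + (-0.5714)·(-4) = 2.7143.
u_2 = a_2 − 2.7143·q_1 = (-2.6122, 2.4490, 5.5510, -2.4490).
‖u_2‖ = 7.0450, so q_2 = (-0.3708, 0.3476, 0.7879, -0.3476).
q_1·a_3 = (-0.1429)·4 + 0.5714·(-1) + (-0.5714)·1 + (-0.5714)·(-2) = -0.5714; q_2·a_3 = (-0.3708)·4 + 0.3476·(-1) + 0.7879·1 + (-0.3476)·(-2) = -0.3476.
u_3 = a_3 + 0.5714·q_1 + 0.3476·q_2 = (3.7895, -0.5526, 0.9474, -2.4474).

u_3 = (3.7895, -0.5526, 0.9474, -2.4474)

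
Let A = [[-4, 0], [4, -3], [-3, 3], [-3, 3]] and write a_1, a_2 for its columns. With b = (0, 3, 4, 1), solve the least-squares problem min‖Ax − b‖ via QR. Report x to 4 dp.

x = (0.2200, 0.4667)

a_1 = (-4, 4, -3, -3); ‖a_1‖ = 7.0711, so e_1 = (-0.5657, 0.5657, -0.4243, -0.4243).
e_1·a_2 = (-0.5657)·0 + 0.5657·(-3) + (-0.4243)·3 + (-0.4243)·3 = -4.2426.
u_2 = a_2 + 4.2426·e_1 = (-2.4000, -0.6000, 1.2000, 1.2000).
‖u_2‖ = 3.0000, so e_2 = (-0.8000, -0.2000, 0.4000, 0.4000).
Qᵀb = (-0.4243, 1.4000).
Back-substitute: x_2 = 1.4000/3.0000 = 0.4667.
x_1 = (-0.4243 + 4.2426·0.4667)/7.0711 = 0.2200.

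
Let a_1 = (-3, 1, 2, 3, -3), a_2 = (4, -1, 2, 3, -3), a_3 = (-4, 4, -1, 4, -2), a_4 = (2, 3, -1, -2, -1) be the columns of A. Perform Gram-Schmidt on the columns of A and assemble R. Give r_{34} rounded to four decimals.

a_1 = (-3, 1, 2, 3, -3); ‖a_1‖ = 5.6569, so e_1 = (-0.5303, 0.1768, 0.3536, 0.5303, -0.5303).
e_1·a_2 = (-0.5303)·4 + 0.1768·(-1) + 0.3536·2 + 0.5303·3 + (-0.5303)·(-3) = 1.5910.
u_2 = a_2 − 1.5910·e_1 = (4.8438, -1.2812, 1.4375, 2.1562, -2.1562).
‖u_2‖ = 6.0389, so e_2 = (0.8021, -0.2122, 0.2380, 0.3571, -0.3571).
e_1·a_3 = (-0.5303)·(-4) + 0.1768·4 + 0.3536·(-1) + 0.5303·4 + (-0.5303)·(-2) = 5.6569; e_2·a_3 = 0.8021·(-4) + (-0.2122)·4 + 0.2380·(-1) + 0.3571·4 + (-0.3571)·(-2) = -2.1527.
u_3 = a_3 − 5.6569·e_1 + 2.1527·e_2 = (0.7266, 2.5433, -2.4876, 1.7686, 0.2314).
‖u_3‖ = 4.0455, so e_3 = (0.1796, 0.6287, -0.6149, 0.4372, 0.0572).
r_{34} = e_3·a_4 = 1.9286.

r_{34} = 1.9286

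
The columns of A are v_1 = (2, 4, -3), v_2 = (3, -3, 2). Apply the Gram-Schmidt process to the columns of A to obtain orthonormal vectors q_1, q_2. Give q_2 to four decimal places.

q_2 = (0.9274, -0.3258, 0.1838)

q_1 = v_1/‖v_1‖ = (2, 4, -3)/5.3852 = (0.3714, 0.7428, -0.5571).
r_{12} = q_1·v_2 = -2.2283.
u_2 = v_2 + 2.2283·q_1 = (3.8276, -1.3448, 0.7586).
‖u_2‖ = 4.1273, so q_2 = (0.9274, -0.3258, 0.1838).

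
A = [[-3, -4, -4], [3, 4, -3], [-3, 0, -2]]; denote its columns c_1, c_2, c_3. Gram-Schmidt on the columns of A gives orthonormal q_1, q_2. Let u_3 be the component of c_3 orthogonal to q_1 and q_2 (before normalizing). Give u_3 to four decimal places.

u_3 = (-3.5000, -3.5000, 0.0000)

c_1 = (-3, 3, -3); ‖c_1‖ = 5.1962, so q_1 = (-0.5774, 0.5774, -0.5774).
q_1·c_2 = (-0.5774)·(-4) + 0.5774·4 + (-0.5774)·0 = 4.6188.
u_2 = c_2 − 4.6188·q_1 = (-1.3333, 1.3333, 2.6667).
‖u_2‖ = 3.2660, so q_2 = (-0.4082, 0.4082, 0.8165).
q_1·c_3 = (-0.5774)·(-4) + 0.5774·(-3) + (-0.5774)·(-2) = 1.7321; q_2·c_3 = (-0.4082)·(-4) + 0.4082·(-3) + 0.8165·(-2) = -1.2247.
u_3 = c_3 − 1.7321·q_1 + 1.2247·q_2 = (-3.5000, -3.5000, 0.0000).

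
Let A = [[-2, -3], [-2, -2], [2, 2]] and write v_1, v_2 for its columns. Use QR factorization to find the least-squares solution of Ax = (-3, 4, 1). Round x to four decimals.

v_1 = (-2, -2, 2); ‖v_1‖ = 3.4641, so e_1 = (-0.5774, -0.5774, 0.5774).
e_1·v_2 = (-0.5774)·(-3) + (-0.5774)·(-2) + 0.5774·2 = 4.0415.
u_2 = v_2 − 4.0415·e_1 = (-0.6667, 0.3333, -0.3333).
‖u_2‖ = 0.8165, so e_2 = (-0.8165, 0.4082, -0.4082).
Qᵀb = (0.0000, 3.6742).
Back-substitute: x_2 = 3.6742/0.8165 = 4.5000.
x_1 = (0.0000 − 4.0415·4.5000)/3.4641 = -5.2500.

x = (-5.2500, 4.5000)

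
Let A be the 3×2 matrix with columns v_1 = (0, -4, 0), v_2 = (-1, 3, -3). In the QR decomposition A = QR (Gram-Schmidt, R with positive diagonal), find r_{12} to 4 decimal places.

v_1 = (0, -4, 0); ‖v_1‖ = 4.0000, so q_1 = (0.0000, -1.0000, 0.0000).
r_{12} = q_1·v_2 = -3.0000.

r_{12} = -3.0000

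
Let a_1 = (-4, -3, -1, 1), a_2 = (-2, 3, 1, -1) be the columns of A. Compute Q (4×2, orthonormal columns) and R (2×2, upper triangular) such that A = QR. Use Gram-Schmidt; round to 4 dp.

e_1 = a_1/‖a_1‖ = (-4, -3, -1, 1)/5.1962 = (-0.7698, -0.5774, -0.1925, 0.1925).
r_{12} = e_1·a_2 = -0.5774.
u_2 = a_2 + 0.5774·e_1 = (-2.4444, 2.6667, 0.8889, -0.8889).
‖u_2‖ = 3.8297, so e_2 = (-0.6383, 0.6963, 0.2321, -0.2321).

Q = [[-0.7698, -0.6383], [-0.5774, 0.6963], [-0.1925, 0.2321], [0.1925, -0.2321]], R = [[5.1962, -0.5774], [0.0000, 3.8297]]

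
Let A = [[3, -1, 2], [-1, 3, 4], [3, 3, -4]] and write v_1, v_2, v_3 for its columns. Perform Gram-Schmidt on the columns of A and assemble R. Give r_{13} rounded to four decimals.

r_{13} = -2.2942

v_1 = (3, -1, 3); ‖v_1‖ = 4.3589, so e_1 = (0.6882, -0.2294, 0.6882).
r_{13} = e_1·v_3 = -2.2942.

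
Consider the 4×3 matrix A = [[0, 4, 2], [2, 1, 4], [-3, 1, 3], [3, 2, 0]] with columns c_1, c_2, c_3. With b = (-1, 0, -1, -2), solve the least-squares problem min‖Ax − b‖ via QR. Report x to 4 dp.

e_1 = c_1/‖c_1‖ = (0, 2, -3, 3)/4.6904 = (0.0000, 0.4264, -0.6396, 0.6396).
r_{12} = e_1·c_2 = 1.0660.
u_2 = c_2 − 1.0660·e_1 = (4.0000, 0.5455, 1.6818, 1.3182).
‖u_2‖ = 4.5677, so e_2 = (0.8757, 0.1194, 0.3682, 0.2886).
r_{13} = e_1·c_3 = -0.2132; r_{23} = e_2·c_3 = 3.3337.
u_3 = c_3 + 0.2132·e_1 − 3.3337·e_2 = (-0.9194, 3.6928, 1.6362, -0.8257).
‖u_3‖ = 4.2239, so e_3 = (-0.2177, 0.8743, 0.3874, -0.1955).
Qᵀb = (-0.6396, -1.8211, 0.2213).
Back-substitute: x_3 = 0.2213/4.2239 = 0.0524.
x_2 = (-1.8211 − 3.3337·0.0524)/4.5677 = -0.4369.
x_1 = (-0.6396 − 1.0660·(-0.4369) + 0.2132·0.0524)/4.6904 = -0.0347.

x = (-0.0347, -0.4369, 0.0524)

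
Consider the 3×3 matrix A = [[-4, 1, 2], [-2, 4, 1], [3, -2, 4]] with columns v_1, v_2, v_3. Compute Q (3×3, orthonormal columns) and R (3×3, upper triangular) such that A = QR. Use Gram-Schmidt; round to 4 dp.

v_1 = (-4, -2, 3); ‖v_1‖ = 5.3852, so q_1 = (-0.7428, -0.3714, 0.5571).
q_1·v_2 = (-0.7428)·1 + (-0.3714)·4 + 0.5571·(-2) = -3.3425.
u_2 = v_2 + 3.3425·q_1 = (-1.4828, 2.7586, -0.1379).
‖u_2‖ = 3.1349, so q_2 = (-0.4730, 0.8800, -0.0440).
q_1·v_3 = (-0.7428)·2 + (-0.3714)·1 + 0.5571·4 = 0.3714; q_2·v_3 = (-0.4730)·2 + 0.8800·1 + (-0.0440)·4 = -0.2420.
u_3 = v_3 − 0.3714·q_1 + 0.2420·q_2 = (2.1614, 1.3509, 3.7825).
‖u_3‖ = 4.5611, so q_3 = (0.4739, 0.2962, 0.8293).

Q = [[-0.7428, -0.4730, 0.4739], [-0.3714, 0.8800, 0.2962], [0.5571, -0.0440, 0.8293]], R = [[5.3852, -3.3425, 0.3714], [0.0000, 3.1349, -0.2420], [0.0000, 0.0000, 4.5611]]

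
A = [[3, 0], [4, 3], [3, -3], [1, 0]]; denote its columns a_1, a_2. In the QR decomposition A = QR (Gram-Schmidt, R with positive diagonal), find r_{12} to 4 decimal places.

a_1 = (3, 4, 3, 1); ‖a_1‖ = 5.9161, so q_1 = (0.5071, 0.6761, 0.5071, 0.1690).
r_{12} = q_1·a_2 = 0.5071.

r_{12} = 0.5071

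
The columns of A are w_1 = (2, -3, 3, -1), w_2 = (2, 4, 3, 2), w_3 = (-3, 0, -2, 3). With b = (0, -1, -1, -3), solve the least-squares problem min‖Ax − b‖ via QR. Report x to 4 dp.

w_1 = (2, -3, 3, -1); ‖w_1‖ = 4.7958, so q_1 = (0.4170, -0.6255, 0.6255, -0.2085).
q_1·w_2 = 0.4170·2 + (-0.6255)·4 + 0.6255·3 + (-0.2085)·2 = -0.2085.
u_2 = w_2 + 0.2085·q_1 = (2.0870, 3.8696, 3.1304, 1.9565).
‖u_2‖ = 5.7408, so q_2 = (0.3635, 0.6740, 0.5453, 0.3408).
q_1·w_3 = 0.4170·(-3) + (-0.6255)·0 + 0.6255·(-2) + (-0.2085)·3 = -3.1277; q_2·w_3 = 0.3635·(-3) + 0.6740·0 + 0.5453·(-2) + 0.3408·3 = -1.1588.
u_3 = w_3 + 3.1277·q_1 + 1.1588·q_2 = (-1.2744, -1.1755, 0.5884, 2.7427).
‖u_3‖ = 3.2977, so q_3 = (-0.3865, -0.3565, 0.1784, 0.8317).
Qᵀb = (0.6255, -2.2418, -2.3171).
Back-substitute: x_3 = -2.3171/3.2977 = -0.7027.
x_2 = (-2.2418 + 1.1588·(-0.7027))/5.7408 = -0.5323.
x_1 = (0.6255 + 0.2085·(-0.5323) + 3.1277·(-0.7027))/4.7958 = -0.3510.

x = (-0.3510, -0.5323, -0.7027)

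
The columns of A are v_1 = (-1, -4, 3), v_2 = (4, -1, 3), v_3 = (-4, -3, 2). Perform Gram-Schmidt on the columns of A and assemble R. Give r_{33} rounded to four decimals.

q_1 = v_1/‖v_1‖ = (-1, -4, 3)/5.0990 = (-0.1961, -0.7845, 0.5883).
r_{12} = q_1·v_2 = 1.7650.
u_2 = v_2 − 1.7650·q_1 = (4.3462, 0.3846, 1.9615).
‖u_2‖ = 4.7838, so q_2 = (0.9085, 0.0804, 0.4100).
r_{13} = q_1·v_3 = 4.3146; r_{23} = q_2·v_3 = -3.0552.
u_3 = v_3 − 4.3146·q_1 + 3.0552·q_2 = (-0.3782, 0.6303, 0.7143).
r_{33} = ‖u_3‖ = 1.0249.

r_{33} = 1.0249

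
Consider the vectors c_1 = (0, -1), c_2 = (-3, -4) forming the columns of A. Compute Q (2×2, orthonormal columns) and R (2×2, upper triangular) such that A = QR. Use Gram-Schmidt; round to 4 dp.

q_1 = c_1/‖c_1‖ = (0, -1)/1.0000 = (0.0000, -1.0000).
r_{12} = q_1·c_2 = 4.0000.
u_2 = c_2 − 4.0000·q_1 = (-3.0000, 0.0000).
‖u_2‖ = 3.0000, so q_2 = (-1.0000, 0.0000).

Q = [[0.0000, -1.0000], [-1.0000, 0.0000]], R = [[1.0000, 4.0000], [0.0000, 3.0000]]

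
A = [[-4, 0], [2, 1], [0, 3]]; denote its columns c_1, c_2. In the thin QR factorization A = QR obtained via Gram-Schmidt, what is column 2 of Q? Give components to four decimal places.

q_2 = (0.1278, 0.2556, 0.9583)

c_1 = (-4, 2, 0); ‖c_1‖ = 4.4721, so q_1 = (-0.8944, 0.4472, 0.0000).
q_1·c_2 = (-0.8944)·0 + 0.4472·1 + 0.0000·3 = 0.4472.
u_2 = c_2 − 0.4472·q_1 = (0.4000, 0.8000, 3.0000).
‖u_2‖ = 3.1305, so q_2 = (0.1278, 0.2556, 0.9583).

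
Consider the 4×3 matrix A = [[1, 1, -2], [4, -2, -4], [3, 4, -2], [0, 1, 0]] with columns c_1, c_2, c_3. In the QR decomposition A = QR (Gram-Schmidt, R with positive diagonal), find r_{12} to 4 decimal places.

r_{12} = 0.9806

q_1 = c_1/‖c_1‖ = (1, 4, 3, 0)/5.0990 = (0.1961, 0.7845, 0.5883, 0.0000).
r_{12} = q_1·c_2 = 0.9806.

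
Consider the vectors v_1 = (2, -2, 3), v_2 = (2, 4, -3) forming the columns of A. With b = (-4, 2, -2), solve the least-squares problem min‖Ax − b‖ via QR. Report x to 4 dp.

q_1 = v_1/‖v_1‖ = (2, -2, 3)/4.1231 = (0.4851, -0.4851, 0.7276).
r_{12} = q_1·v_2 = -3.1530.
u_2 = v_2 + 3.1530·q_1 = (3.5294, 2.4706, -0.7059).
‖u_2‖ = 4.3656, so q_2 = (0.8085, 0.5659, -0.1617).
Qᵀb = (-4.3656, -1.7786).
Back-substitute: x_2 = -1.7786/4.3656 = -0.4074.
x_1 = (-4.3656 + 3.1530·(-0.4074))/4.1231 = -1.3704.

x = (-1.3704, -0.4074)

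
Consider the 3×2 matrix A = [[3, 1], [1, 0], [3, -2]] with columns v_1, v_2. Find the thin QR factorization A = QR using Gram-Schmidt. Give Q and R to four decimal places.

v_1 = (3, 1, 3); ‖v_1‖ = 4.3589, so e_1 = (0.6882, 0.2294, 0.6882).
e_1·v_2 = 0.6882·1 + 0.2294·0 + 0.6882·(-2) = -0.6882.
u_2 = v_2 + 0.6882·e_1 = (1.4737, 0.1579, -1.5263).
‖u_2‖ = 2.1275, so e_2 = (0.6927, 0.0742, -0.7174).

Q = [[0.6882, 0.6927], [0.2294, 0.0742], [0.6882, -0.7174]], R = [[4.3589, -0.6882], [0.0000, 2.1275]]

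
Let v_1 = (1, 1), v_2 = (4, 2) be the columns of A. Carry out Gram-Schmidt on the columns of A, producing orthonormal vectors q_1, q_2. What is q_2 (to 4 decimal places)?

q_2 = (0.7071, -0.7071)

v_1 = (1, 1); ‖v_1‖ = 1.4142, so q_1 = (0.7071, 0.7071).
q_1·v_2 = 0.7071·4 + 0.7071·2 = 4.2426.
u_2 = v_2 − 4.2426·q_1 = (1.0000, -1.0000).
‖u_2‖ = 1.4142, so q_2 = (0.7071, -0.7071).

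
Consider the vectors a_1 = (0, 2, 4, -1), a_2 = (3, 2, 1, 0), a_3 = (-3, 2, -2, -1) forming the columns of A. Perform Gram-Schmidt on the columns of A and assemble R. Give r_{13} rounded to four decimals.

r_{13} = -0.6547

a_1 = (0, 2, 4, -1); ‖a_1‖ = 4.5826, so e_1 = (0.0000, 0.4364, 0.8729, -0.2182).
r_{13} = e_1·a_3 = -0.6547.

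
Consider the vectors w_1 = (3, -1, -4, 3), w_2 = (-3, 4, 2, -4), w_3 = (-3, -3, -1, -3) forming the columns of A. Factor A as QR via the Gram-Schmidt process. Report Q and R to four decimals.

Q = [[0.5071, -0.0460, -0.4309], [-0.1690, 0.8204, -0.5281], [-0.6761, -0.4754, -0.5517], [0.5071, -0.3144, -0.4807]], R = [[5.9161, -5.5780, -1.8593], [0.0000, 3.7264, -0.9048], [0.0000, 0.0000, 4.8708]]

w_1 = (3, -1, -4, 3); ‖w_1‖ = 5.9161, so q_1 = (0.5071, -0.1690, -0.6761, 0.5071).
q_1·w_2 = 0.5071·(-3) + (-0.1690)·4 + (-0.6761)·2 + 0.5071·(-4) = -5.5780.
u_2 = w_2 + 5.5780·q_1 = (-0.1714, 3.0571, -1.7714, -1.1714).
‖u_2‖ = 3.7264, so q_2 = (-0.0460, 0.8204, -0.4754, -0.3144).
q_1·w_3 = 0.5071·(-3) + (-0.1690)·(-3) + (-0.6761)·(-1) + 0.5071·(-3) = -1.8593; q_2·w_3 = (-0.0460)·(-3) + 0.8204·(-3) + (-0.4754)·(-1) + (-0.3144)·(-3) = -0.9048.
u_3 = w_3 + 1.8593·q_1 + 0.9048·q_2 = (-2.0988, -2.5720, -2.6872, -2.3416).
‖u_3‖ = 4.8708, so q_3 = (-0.4309, -0.5281, -0.5517, -0.4807).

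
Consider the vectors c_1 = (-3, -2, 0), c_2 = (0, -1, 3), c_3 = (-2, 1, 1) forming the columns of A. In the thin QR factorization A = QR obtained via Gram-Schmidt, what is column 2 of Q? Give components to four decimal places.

q_2 = (0.1482, -0.2224, 0.9636)

c_1 = (-3, -2, 0); ‖c_1‖ = 3.6056, so q_1 = (-0.8321, -0.5547, 0.0000).
q_1·c_2 = (-0.8321)·0 + (-0.5547)·(-1) + 0.0000·3 = 0.5547.
u_2 = c_2 − 0.5547·q_1 = (0.4615, -0.6923, 3.0000).
‖u_2‖ = 3.1132, so q_2 = (0.1482, -0.2224, 0.9636).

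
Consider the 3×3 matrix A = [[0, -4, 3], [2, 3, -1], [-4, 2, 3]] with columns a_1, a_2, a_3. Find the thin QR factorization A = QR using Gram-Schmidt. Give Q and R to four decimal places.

a_1 = (0, 2, -4); ‖a_1‖ = 4.4721, so q_1 = (0.0000, 0.4472, -0.8944).
q_1·a_2 = 0.0000·(-4) + 0.4472·3 + (-0.8944)·2 = -0.4472.
u_2 = a_2 + 0.4472·q_1 = (-4.0000, 3.2000, 1.6000).
‖u_2‖ = 5.3666, so q_2 = (-0.7454, 0.5963, 0.2981).
q_1·a_3 = 0.0000·3 + 0.4472·(-1) + (-0.8944)·3 = -3.1305; q_2·a_3 = (-0.7454)·3 + 0.5963·(-1) + 0.2981·3 = -1.9379.
u_3 = a_3 + 3.1305·q_1 + 1.9379·q_2 = (1.5556, 1.5556, 0.7778).
‖u_3‖ = 2.3333, so q_3 = (0.6667, 0.6667, 0.3333).

Q = [[0.0000, -0.7454, 0.6667], [0.4472, 0.5963, 0.6667], [-0.8944, 0.2981, 0.3333]], R = [[4.4721, -0.4472, -3.1305], [0.0000, 5.3666, -1.9379], [0.0000, 0.0000, 2.3333]]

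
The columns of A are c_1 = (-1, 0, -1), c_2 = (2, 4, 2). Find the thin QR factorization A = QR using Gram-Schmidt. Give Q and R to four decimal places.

Q = [[-0.7071, 0.0000], [0.0000, 1.0000], [-0.7071, 0.0000]], R = [[1.4142, -2.8284], [0.0000, 4.0000]]

c_1 = (-1, 0, -1); ‖c_1‖ = 1.4142, so q_1 = (-0.7071, 0.0000, -0.7071).
q_1·c_2 = (-0.7071)·2 + 0.0000·4 + (-0.7071)·2 = -2.8284.
u_2 = c_2 + 2.8284·q_1 = (0.0000, 4.0000, 0.0000).
‖u_2‖ = 4.0000, so q_2 = (0.0000, 1.0000, 0.0000).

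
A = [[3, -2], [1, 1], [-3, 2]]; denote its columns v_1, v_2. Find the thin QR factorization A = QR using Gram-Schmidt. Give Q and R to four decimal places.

Q = [[0.6882, -0.1622], [0.2294, 0.9733], [-0.6882, 0.1622]], R = [[4.3589, -2.5236], [0.0000, 1.6222]]

v_1 = (3, 1, -3); ‖v_1‖ = 4.3589, so q_1 = (0.6882, 0.2294, -0.6882).
q_1·v_2 = 0.6882·(-2) + 0.2294·1 + (-0.6882)·2 = -2.5236.
u_2 = v_2 + 2.5236·q_1 = (-0.2632, 1.5789, 0.2632).
‖u_2‖ = 1.6222, so q_2 = (-0.1622, 0.9733, 0.1622).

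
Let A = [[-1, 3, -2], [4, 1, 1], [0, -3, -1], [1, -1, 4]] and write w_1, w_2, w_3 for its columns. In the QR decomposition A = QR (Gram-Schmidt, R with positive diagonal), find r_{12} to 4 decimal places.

w_1 = (-1, 4, 0, 1); ‖w_1‖ = 4.2426, so e_1 = (-0.2357, 0.9428, 0.0000, 0.2357).
r_{12} = e_1·w_2 = 0.0000.

r_{12} = 0.0000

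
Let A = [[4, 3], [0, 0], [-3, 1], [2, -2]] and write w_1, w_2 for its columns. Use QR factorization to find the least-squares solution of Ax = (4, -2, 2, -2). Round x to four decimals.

q_1 = w_1/‖w_1‖ = (4, 0, -3, 2)/5.3852 = (0.7428, 0.0000, -0.5571, 0.3714).
r_{12} = q_1·w_2 = 0.9285.
u_2 = w_2 − 0.9285·q_1 = (2.3103, 0.0000, 1.5172, -2.3448).
‖u_2‖ = 3.6246, so q_2 = (0.6374, 0.0000, 0.4186, -0.6469).
Qᵀb = (1.1142, 4.6806).
Back-substitute: x_2 = 4.6806/3.6246 = 1.2913.
x_1 = (1.1142 − 0.9285·1.2913)/5.3852 = -0.0157.

x = (-0.0157, 1.2913)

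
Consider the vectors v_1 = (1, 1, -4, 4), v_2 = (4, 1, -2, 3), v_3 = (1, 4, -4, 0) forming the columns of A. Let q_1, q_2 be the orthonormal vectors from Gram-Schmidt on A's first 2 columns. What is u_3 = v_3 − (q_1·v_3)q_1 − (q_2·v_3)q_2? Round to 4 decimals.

q_1 = v_1/‖v_1‖ = (1, 1, -4, 4)/5.8310 = (0.1715, 0.1715, -0.6860, 0.6860).
r_{12} = q_1·v_2 = 4.2875.
u_2 = v_2 − 4.2875·q_1 = (3.2647, 0.2647, 0.9412, 0.0588).
‖u_2‖ = 3.4085, so q_2 = (0.9578, 0.0777, 0.2761, 0.0173).
r_{13} = q_1·v_3 = 3.6015; r_{23} = q_2·v_3 = 0.1640.
u_3 = v_3 − 3.6015·q_1 − 0.1640·q_2 = (0.2253, 3.3696, -1.5747, -2.4734).

u_3 = (0.2253, 3.3696, -1.5747, -2.4734)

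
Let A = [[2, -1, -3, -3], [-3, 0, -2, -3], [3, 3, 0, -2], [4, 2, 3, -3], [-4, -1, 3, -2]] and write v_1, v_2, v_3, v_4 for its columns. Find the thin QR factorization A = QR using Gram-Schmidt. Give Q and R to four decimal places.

Q = [[0.2722, -0.5908, -0.3429, -0.6180], [-0.4082, 0.3661, -0.5348, -0.4428], [0.4082, 0.6743, -0.2717, -0.0676], [0.5443, 0.2055, 0.4981, -0.4428], [-0.5443, 0.1413, 0.5240, -0.4704]], R = [[7.3485, 2.5856, 0.0000, -0.9526], [0.0000, 2.8835, 2.0808, -1.5734], [0.0000, 0.0000, 5.1643, 0.6340], [0.0000, 0.0000, 0.0000, 5.5870]]

v_1 = (2, -3, 3, 4, -4); ‖v_1‖ = 7.3485, so e_1 = (0.2722, -0.4082, 0.4082, 0.5443, -0.5443).
e_1·v_2 = 0.2722·(-1) + (-0.4082)·0 + 0.4082·3 + 0.5443·2 + (-0.5443)·(-1) = 2.5856.
u_2 = v_2 − 2.5856·e_1 = (-1.7037, 1.0556, 1.9444, 0.5926, 0.4074).
‖u_2‖ = 2.8835, so e_2 = (-0.5908, 0.3661, 0.6743, 0.2055, 0.1413).
e_1·v_3 = 0.2722·(-3) + (-0.4082)·(-2) + 0.4082·0 + 0.5443·3 + (-0.5443)·3 = 0.0000; e_2·v_3 = (-0.5908)·(-3) + 0.3661·(-2) + 0.6743·0 + 0.2055·3 + 0.1413·3 = 2.0808.
u_3 = v_3 + 0.0000·e_1 − 2.0808·e_2 = (-1.7706, -2.7617, -1.4031, 2.5724, 2.7060).
‖u_3‖ = 5.1643, so e_3 = (-0.3429, -0.5348, -0.2717, 0.4981, 0.5240).
e_1·v_4 = 0.2722·(-3) + (-0.4082)·(-3) + 0.4082·(-2) + 0.5443·(-3) + (-0.5443)·(-2) = -0.9526; e_2·v_4 = (-0.5908)·(-3) + 0.3661·(-3) + 0.6743·(-2) + 0.2055·(-3) + 0.1413·(-2) = -1.5734; e_3·v_4 = (-0.3429)·(-3) + (-0.5348)·(-3) + (-0.2717)·(-2) + 0.4981·(-3) + 0.5240·(-2) = 0.6340.
u_4 = v_4 + 0.9526·e_1 + 1.5734·e_2 − 0.6340·e_3 = (-3.4530, -2.4739, -0.3779, -2.4739, -2.6284).
‖u_4‖ = 5.5870, so e_4 = (-0.6180, -0.4428, -0.0676, -0.4428, -0.4704).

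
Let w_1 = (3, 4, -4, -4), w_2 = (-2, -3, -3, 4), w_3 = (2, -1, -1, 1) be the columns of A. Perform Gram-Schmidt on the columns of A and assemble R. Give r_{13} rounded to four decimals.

r_{13} = 0.2649

q_1 = w_1/‖w_1‖ = (3, 4, -4, -4)/7.5498 = (0.3974, 0.5298, -0.5298, -0.5298).
r_{13} = q_1·w_3 = 0.2649.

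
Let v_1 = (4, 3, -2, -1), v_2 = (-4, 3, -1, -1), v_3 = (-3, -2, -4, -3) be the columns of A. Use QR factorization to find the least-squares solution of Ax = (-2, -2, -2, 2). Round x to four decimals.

v_1 = (4, 3, -2, -1); ‖v_1‖ = 5.4772, so e_1 = (0.7303, 0.5477, -0.3651, -0.1826).
e_1·v_2 = 0.7303·(-4) + 0.5477·3 + (-0.3651)·(-1) + (-0.1826)·(-1) = -0.7303.
u_2 = v_2 + 0.7303·e_1 = (-3.4667, 3.4000, -1.2667, -1.1333).
‖u_2‖ = 5.1446, so e_2 = (-0.6738, 0.6609, -0.2462, -0.2203).
e_1·v_3 = 0.7303·(-3) + 0.5477·(-2) + (-0.3651)·(-4) + (-0.1826)·(-3) = -1.2780; e_2·v_3 = (-0.6738)·(-3) + 0.6609·(-2) + (-0.2462)·(-4) + (-0.2203)·(-3) = 2.3455.
u_3 = v_3 + 1.2780·e_1 − 2.3455·e_2 = (-0.4861, -2.8501, -3.8892, -2.7166).
‖u_3‖ = 5.5556, so e_3 = (-0.0875, -0.5130, -0.7000, -0.4890).
Qᵀb = (-2.1909, 0.0778, 1.6231).
Back-substitute: x_3 = 1.6231/5.5556 = 0.2922.
x_2 = (0.0778 − 2.3455·0.2922)/5.1446 = -0.1181.
x_1 = (-2.1909 + 0.7303·(-0.1181) + 1.2780·0.2922)/5.4772 = -0.3476.

x = (-0.3476, -0.1181, 0.2922)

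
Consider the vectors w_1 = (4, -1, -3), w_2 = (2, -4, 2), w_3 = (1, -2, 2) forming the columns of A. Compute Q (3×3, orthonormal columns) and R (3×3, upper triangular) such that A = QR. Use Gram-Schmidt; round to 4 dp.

Q = [[0.7845, 0.2265, 0.5774], [-0.1961, -0.7926, 0.5774], [-0.5883, 0.5661, 0.5774]], R = [[5.0990, 1.1767, 0.0000], [0.0000, 4.7556, 2.9439], [0.0000, 0.0000, 0.5774]]

q_1 = w_1/‖w_1‖ = (4, -1, -3)/5.0990 = (0.7845, -0.1961, -0.5883).
r_{12} = q_1·w_2 = 1.1767.
u_2 = w_2 − 1.1767·q_1 = (1.0769, -3.7692, 2.6923).
‖u_2‖ = 4.7556, so q_2 = (0.2265, -0.7926, 0.5661).
r_{13} = q_1·w_3 = 0.0000; r_{23} = q_2·w_3 = 2.9439.
u_3 = w_3 + 0.0000·q_1 − 2.9439·q_2 = (0.3333, 0.3333, 0.3333).
‖u_3‖ = 0.5774, so q_3 = (0.5774, 0.5774, 0.5774).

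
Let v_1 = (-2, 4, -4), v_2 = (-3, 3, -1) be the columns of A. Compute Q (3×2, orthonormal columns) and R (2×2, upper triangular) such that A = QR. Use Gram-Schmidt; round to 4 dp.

Q = [[-0.3333, -0.7542], [0.6667, 0.2357], [-0.6667, 0.6128]], R = [[6.0000, 3.6667], [0.0000, 2.3570]]

v_1 = (-2, 4, -4); ‖v_1‖ = 6.0000, so e_1 = (-0.3333, 0.6667, -0.6667).
e_1·v_2 = (-0.3333)·(-3) + 0.6667·3 + (-0.6667)·(-1) = 3.6667.
u_2 = v_2 − 3.6667·e_1 = (-1.7778, 0.5556, 1.4444).
‖u_2‖ = 2.3570, so e_2 = (-0.7542, 0.2357, 0.6128).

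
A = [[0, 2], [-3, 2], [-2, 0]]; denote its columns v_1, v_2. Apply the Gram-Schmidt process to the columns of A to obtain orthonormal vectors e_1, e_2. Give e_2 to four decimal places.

e_2 = (0.8745, 0.2691, -0.4036)

e_1 = v_1/‖v_1‖ = (0, -3, -2)/3.6056 = (0.0000, -0.8321, -0.5547).
r_{12} = e_1·v_2 = -1.6641.
u_2 = v_2 + 1.6641·e_1 = (2.0000, 0.6154, -0.9231).
‖u_2‖ = 2.2871, so e_2 = (0.8745, 0.2691, -0.4036).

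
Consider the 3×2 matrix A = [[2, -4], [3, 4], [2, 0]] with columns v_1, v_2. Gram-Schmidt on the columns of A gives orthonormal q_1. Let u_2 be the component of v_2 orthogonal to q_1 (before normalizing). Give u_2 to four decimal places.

v_1 = (2, 3, 2); ‖v_1‖ = 4.1231, so q_1 = (0.4851, 0.7276, 0.4851).
q_1·v_2 = 0.4851·(-4) + 0.7276·4 + 0.4851·0 = 0.9701.
u_2 = v_2 − 0.9701·q_1 = (-4.4706, 3.2941, -0.4706).

u_2 = (-4.4706, 3.2941, -0.4706)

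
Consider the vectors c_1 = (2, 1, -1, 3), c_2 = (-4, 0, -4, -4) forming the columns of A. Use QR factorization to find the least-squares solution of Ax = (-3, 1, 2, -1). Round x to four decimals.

c_1 = (2, 1, -1, 3); ‖c_1‖ = 3.8730, so q_1 = (0.5164, 0.2582, -0.2582, 0.7746).
q_1·c_2 = 0.5164·(-4) + 0.2582·0 + (-0.2582)·(-4) + 0.7746·(-4) = -4.1312.
u_2 = c_2 + 4.1312·q_1 = (-1.8667, 1.0667, -5.0667, -0.8000).
‖u_2‖ = 5.5618, so q_2 = (-0.3356, 0.1918, -0.9110, -0.1438).
Qᵀb = (-2.5820, -0.4795).
Back-substitute: x_2 = -0.4795/5.5618 = -0.0862.
x_1 = (-2.5820 + 4.1312·(-0.0862))/3.8730 = -0.7586.

x = (-0.7586, -0.0862)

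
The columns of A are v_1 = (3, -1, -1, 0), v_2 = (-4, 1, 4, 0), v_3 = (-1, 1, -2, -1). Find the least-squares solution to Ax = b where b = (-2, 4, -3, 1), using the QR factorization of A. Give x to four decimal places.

x = (-3.2169, -1.6627, -0.0602)

v_1 = (3, -1, -1, 0); ‖v_1‖ = 3.3166, so q_1 = (0.9045, -0.3015, -0.3015, 0.0000).
q_1·v_2 = 0.9045·(-4) + (-0.3015)·1 + (-0.3015)·4 + 0.0000·0 = -5.1257.
u_2 = v_2 + 5.1257·q_1 = (0.6364, -0.5455, 2.4545, 0.0000).
‖u_2‖ = 2.5937, so q_2 = (0.2453, -0.2103, 0.9463, 0.0000).
q_1·v_3 = 0.9045·(-1) + (-0.3015)·1 + (-0.3015)·(-2) + 0.0000·(-1) = -0.6030; q_2·v_3 = 0.2453·(-1) + (-0.2103)·1 + 0.9463·(-2) + 0.0000·(-1) = -2.3483.
u_3 = v_3 + 0.6030·q_1 + 2.3483·q_2 = (0.1216, 0.3243, 0.0405, -1.0000).
‖u_3‖ = 1.0591, so q_3 = (0.1148, 0.3062, 0.0383, -0.9442).
Qᵀb = (-2.1106, -4.1709, -0.0638).
Back-substitute: x_3 = -0.0638/1.0591 = -0.0602.
x_2 = (-4.1709 + 2.3483·(-0.0602))/2.5937 = -1.6627.
x_1 = (-2.1106 + 5.1257·(-1.6627) + 0.6030·(-0.0602))/3.3166 = -3.2169.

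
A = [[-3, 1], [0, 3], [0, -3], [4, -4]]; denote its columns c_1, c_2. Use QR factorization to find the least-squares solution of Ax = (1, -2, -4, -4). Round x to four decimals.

c_1 = (-3, 0, 0, 4); ‖c_1‖ = 5.0000, so q_1 = (-0.6000, 0.0000, 0.0000, 0.8000).
q_1·c_2 = (-0.6000)·1 + 0.0000·3 + 0.0000·(-3) + 0.8000·(-4) = -3.8000.
u_2 = c_2 + 3.8000·q_1 = (-1.2800, 3.0000, -3.0000, -0.9600).
‖u_2‖ = 4.5343, so q_2 = (-0.2823, 0.6616, -0.6616, -0.2117).
Qᵀb = (-3.8000, 1.8878).
Back-substitute: x_2 = 1.8878/4.5343 = 0.4163.
x_1 = (-3.8000 + 3.8000·0.4163)/5.0000 = -0.4436.

x = (-0.4436, 0.4163)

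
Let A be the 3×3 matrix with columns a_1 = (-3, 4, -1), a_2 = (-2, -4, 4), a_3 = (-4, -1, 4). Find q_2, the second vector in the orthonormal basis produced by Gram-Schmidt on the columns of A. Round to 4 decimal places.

a_1 = (-3, 4, -1); ‖a_1‖ = 5.0990, so q_1 = (-0.5883, 0.7845, -0.1961).
q_1·a_2 = (-0.5883)·(-2) + 0.7845·(-4) + (-0.1961)·4 = -2.7456.
u_2 = a_2 + 2.7456·q_1 = (-3.6154, -1.8462, 3.4615).
‖u_2‖ = 5.3349, so q_2 = (-0.6777, -0.3460, 0.6488).

q_2 = (-0.6777, -0.3460, 0.6488)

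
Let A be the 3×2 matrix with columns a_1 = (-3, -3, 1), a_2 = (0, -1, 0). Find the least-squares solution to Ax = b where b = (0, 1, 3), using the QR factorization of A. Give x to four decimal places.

a_1 = (-3, -3, 1); ‖a_1‖ = 4.3589, so e_1 = (-0.6882, -0.6882, 0.2294).
e_1·a_2 = (-0.6882)·0 + (-0.6882)·(-1) + 0.2294·0 = 0.6882.
u_2 = a_2 − 0.6882·e_1 = (0.4737, -0.5263, -0.1579).
‖u_2‖ = 0.7255, so e_2 = (0.6529, -0.7255, -0.2176).
Qᵀb = (0.0000, -1.3784).
Back-substitute: x_2 = -1.3784/0.7255 = -1.9000.
x_1 = (0.0000 − 0.6882·(-1.9000))/4.3589 = 0.3000.

x = (0.3000, -1.9000)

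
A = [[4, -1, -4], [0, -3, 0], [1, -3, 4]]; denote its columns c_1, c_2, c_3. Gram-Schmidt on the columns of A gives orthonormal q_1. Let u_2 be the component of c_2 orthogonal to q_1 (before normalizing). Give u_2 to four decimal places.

u_2 = (0.6471, -3.0000, -2.5882)

q_1 = c_1/‖c_1‖ = (4, 0, 1)/4.1231 = (0.9701, 0.0000, 0.2425).
r_{12} = q_1·c_2 = -1.6977.
u_2 = c_2 + 1.6977·q_1 = (0.6471, -3.0000, -2.5882).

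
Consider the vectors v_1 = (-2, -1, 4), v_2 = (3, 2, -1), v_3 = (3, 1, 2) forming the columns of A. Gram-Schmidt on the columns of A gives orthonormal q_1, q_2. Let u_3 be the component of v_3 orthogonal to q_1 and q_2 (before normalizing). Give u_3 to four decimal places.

v_1 = (-2, -1, 4); ‖v_1‖ = 4.5826, so q_1 = (-0.4364, -0.2182, 0.8729).
q_1·v_2 = (-0.4364)·3 + (-0.2182)·2 + 0.8729·(-1) = -2.6186.
u_2 = v_2 + 2.6186·q_1 = (1.8571, 1.4286, 1.2857).
‖u_2‖ = 2.6726, so q_2 = (0.6949, 0.5345, 0.4811).
q_1·v_3 = (-0.4364)·3 + (-0.2182)·1 + 0.8729·2 = 0.2182; q_2·v_3 = 0.6949·3 + 0.5345·1 + 0.4811·2 = 3.5813.
u_3 = v_3 − 0.2182·q_1 − 3.5813·q_2 = (0.6067, -0.8667, 0.0867).

u_3 = (0.6067, -0.8667, 0.0867)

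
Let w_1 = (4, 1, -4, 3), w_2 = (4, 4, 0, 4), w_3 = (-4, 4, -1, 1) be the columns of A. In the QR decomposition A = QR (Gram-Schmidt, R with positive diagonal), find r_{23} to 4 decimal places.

r_{23} = 1.6069

e_1 = w_1/‖w_1‖ = (4, 1, -4, 3)/6.4807 = (0.6172, 0.1543, -0.6172, 0.4629).
r_{12} = e_1·w_2 = 4.9377.
u_2 = w_2 − 4.9377·e_1 = (0.9524, 3.2381, 3.0476, 1.7143).
‖u_2‖ = 4.8599, so e_2 = (0.1960, 0.6663, 0.6271, 0.3527).
r_{23} = e_2·w_3 = 1.6069.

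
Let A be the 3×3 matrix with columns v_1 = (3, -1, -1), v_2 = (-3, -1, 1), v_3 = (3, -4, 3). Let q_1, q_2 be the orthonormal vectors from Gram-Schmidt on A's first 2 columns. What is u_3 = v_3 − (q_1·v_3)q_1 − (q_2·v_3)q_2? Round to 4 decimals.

u_3 = (1.2000, 0.0000, 3.6000)

v_1 = (3, -1, -1); ‖v_1‖ = 3.3166, so q_1 = (0.9045, -0.3015, -0.3015).
q_1·v_2 = 0.9045·(-3) + (-0.3015)·(-1) + (-0.3015)·1 = -2.7136.
u_2 = v_2 + 2.7136·q_1 = (-0.5455, -1.8182, 0.1818).
‖u_2‖ = 1.9069, so q_2 = (-0.2860, -0.9535, 0.0953).
q_1·v_3 = 0.9045·3 + (-0.3015)·(-4) + (-0.3015)·3 = 3.0151; q_2·v_3 = (-0.2860)·3 + (-0.9535)·(-4) + 0.0953·3 = 3.2418.
u_3 = v_3 − 3.0151·q_1 − 3.2418·q_2 = (1.2000, 0.0000, 3.6000).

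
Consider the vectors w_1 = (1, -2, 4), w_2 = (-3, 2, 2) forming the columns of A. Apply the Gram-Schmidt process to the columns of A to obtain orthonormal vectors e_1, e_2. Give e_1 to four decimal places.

e_1 = (0.2182, -0.4364, 0.8729)

w_1 = (1, -2, 4); ‖w_1‖ = 4.5826, so e_1 = (0.2182, -0.4364, 0.8729).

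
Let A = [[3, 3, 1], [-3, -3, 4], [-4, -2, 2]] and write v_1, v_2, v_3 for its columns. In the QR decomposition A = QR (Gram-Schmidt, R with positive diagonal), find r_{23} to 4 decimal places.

r_{23} = 0.0000

v_1 = (3, -3, -4); ‖v_1‖ = 5.8310, so e_1 = (0.5145, -0.5145, -0.6860).
e_1·v_2 = 0.5145·3 + (-0.5145)·(-3) + (-0.6860)·(-2) = 4.4590.
u_2 = v_2 − 4.4590·e_1 = (0.7059, -0.7059, 1.0588).
‖u_2‖ = 1.4552, so e_2 = (0.4851, -0.4851, 0.7276).
r_{23} = e_2·v_3 = 0.0000.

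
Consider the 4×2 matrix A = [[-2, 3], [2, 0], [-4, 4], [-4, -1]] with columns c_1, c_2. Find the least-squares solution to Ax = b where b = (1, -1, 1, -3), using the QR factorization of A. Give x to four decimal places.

c_1 = (-2, 2, -4, -4); ‖c_1‖ = 6.3246, so e_1 = (-0.3162, 0.3162, -0.6325, -0.6325).
e_1·c_2 = (-0.3162)·3 + 0.3162·0 + (-0.6325)·4 + (-0.6325)·(-1) = -2.8460.
u_2 = c_2 + 2.8460·e_1 = (2.1000, 0.9000, 2.2000, -2.8000).
‖u_2‖ = 4.2308, so e_2 = (0.4964, 0.2127, 0.5200, -0.6618).
Qᵀb = (0.6325, 2.7890).
Back-substitute: x_2 = 2.7890/4.2308 = 0.6592.
x_1 = (0.6325 + 2.8460·0.6592)/6.3246 = 0.3966.

x = (0.3966, 0.6592)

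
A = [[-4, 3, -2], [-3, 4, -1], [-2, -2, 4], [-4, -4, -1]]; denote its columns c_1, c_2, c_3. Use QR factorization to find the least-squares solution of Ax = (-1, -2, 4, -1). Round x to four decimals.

x = (-0.0155, -0.0451, 0.9307)

c_1 = (-4, -3, -2, -4); ‖c_1‖ = 6.7082, so e_1 = (-0.5963, -0.4472, -0.2981, -0.5963).
e_1·c_2 = (-0.5963)·3 + (-0.4472)·4 + (-0.2981)·(-2) + (-0.5963)·(-4) = -0.5963.
u_2 = c_2 + 0.5963·e_1 = (2.6444, 3.7333, -2.1778, -4.3556).
‖u_2‖ = 6.6816, so e_2 = (0.3958, 0.5587, -0.3259, -0.6519).
e_1·c_3 = (-0.5963)·(-2) + (-0.4472)·(-1) + (-0.2981)·4 + (-0.5963)·(-1) = 1.0435; e_2·c_3 = 0.3958·(-2) + 0.5587·(-1) + (-0.3259)·4 + (-0.6519)·(-1) = -2.0022.
u_3 = c_3 − 1.0435·e_1 + 2.0022·e_2 = (-0.5854, 0.5854, 3.6585, -1.6829).
‖u_3‖ = 4.1113, so e_3 = (-0.1424, 0.1424, 0.8899, -0.4093).
Qᵀb = (0.8944, -2.1651, 3.8265).
Back-substitute: x_3 = 3.8265/4.1113 = 0.9307.
x_2 = (-2.1651 + 2.0022·0.9307)/6.6816 = -0.0451.
x_1 = (0.8944 + 0.5963·(-0.0451) − 1.0435·0.9307)/6.7082 = -0.0155.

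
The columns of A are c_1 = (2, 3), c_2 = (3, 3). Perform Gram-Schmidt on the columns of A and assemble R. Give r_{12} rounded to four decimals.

c_1 = (2, 3); ‖c_1‖ = 3.6056, so e_1 = (0.5547, 0.8321).
r_{12} = e_1·c_2 = 4.1603.

r_{12} = 4.1603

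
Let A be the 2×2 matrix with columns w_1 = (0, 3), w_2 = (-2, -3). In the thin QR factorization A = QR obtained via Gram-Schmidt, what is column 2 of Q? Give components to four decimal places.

e_2 = (-1.0000, 0.0000)

w_1 = (0, 3); ‖w_1‖ = 3.0000, so e_1 = (0.0000, 1.0000).
e_1·w_2 = 0.0000·(-2) + 1.0000·(-3) = -3.0000.
u_2 = w_2 + 3.0000·e_1 = (-2.0000, 0.0000).
‖u_2‖ = 2.0000, so e_2 = (-1.0000, 0.0000).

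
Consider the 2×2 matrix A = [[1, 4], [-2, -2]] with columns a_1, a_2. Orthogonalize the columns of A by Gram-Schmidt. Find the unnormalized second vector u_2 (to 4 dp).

q_1 = a_1/‖a_1‖ = (1, -2)/2.2361 = (0.4472, -0.8944).
r_{12} = q_1·a_2 = 3.5777.
u_2 = a_2 − 3.5777·q_1 = (2.4000, 1.2000).

u_2 = (2.4000, 1.2000)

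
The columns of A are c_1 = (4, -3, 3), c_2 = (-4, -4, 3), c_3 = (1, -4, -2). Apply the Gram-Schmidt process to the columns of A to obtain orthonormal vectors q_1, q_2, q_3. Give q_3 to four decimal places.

q_1 = c_1/‖c_1‖ = (4, -3, 3)/5.8310 = (0.6860, -0.5145, 0.5145).
r_{12} = q_1·c_2 = 0.8575.
u_2 = c_2 − 0.8575·q_1 = (-4.5882, -3.5588, 2.5588).
‖u_2‖ = 6.3454, so q_2 = (-0.7231, -0.5608, 0.4033).
r_{13} = q_1·c_3 = 1.7150; r_{23} = q_2·c_3 = 0.7138.
u_3 = c_3 − 1.7150·q_1 − 0.7138·q_2 = (0.3397, -2.7173, -3.1702).
‖u_3‖ = 4.1892, so q_3 = (0.0811, -0.6486, -0.7568).

q_3 = (0.0811, -0.6486, -0.7568)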